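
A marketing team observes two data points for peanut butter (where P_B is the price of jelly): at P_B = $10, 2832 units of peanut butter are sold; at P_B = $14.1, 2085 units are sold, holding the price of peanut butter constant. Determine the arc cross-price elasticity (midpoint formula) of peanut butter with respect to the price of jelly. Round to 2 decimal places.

-0.89

ΔQ_A = 2085 − 2832 = -747; ΔP_B = 14.1 − 10 = 4.1.
Midpoints: Q̄_A = 2458.5, P̄_B = 12.05.
ε = (ΔQ_A/Q̄_A)/(ΔP_B/P̄_B) = (-747/2458.5)/(4.1/12.05) ≈ -0.89.
ε < 0: peanut butter and jelly are complements.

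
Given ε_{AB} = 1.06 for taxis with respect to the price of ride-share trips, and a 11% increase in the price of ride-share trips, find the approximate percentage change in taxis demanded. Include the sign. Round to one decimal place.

11.7%

%ΔQ ≈ ε × %ΔP of ride-share trips = 1.06 × (11%) = 11.7%.
Demand for taxis rises by about 11.7%.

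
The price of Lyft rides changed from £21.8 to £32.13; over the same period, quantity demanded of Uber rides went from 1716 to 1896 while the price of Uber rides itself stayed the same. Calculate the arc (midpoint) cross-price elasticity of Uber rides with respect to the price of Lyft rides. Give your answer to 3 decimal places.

ΔQ_A = 1896 − 1716 = 180; ΔP_B = 32.13 − 21.8 = 10.33.
Midpoints: Q̄_A = 1806.0, P̄_B = 26.97.
ε = (ΔQ_A/Q̄_A)/(ΔP_B/P̄_B) = (180/1806.0)/(10.33/26.97) ≈ 0.260.
ε > 0: Uber rides and Lyft rides are substitutes.

0.260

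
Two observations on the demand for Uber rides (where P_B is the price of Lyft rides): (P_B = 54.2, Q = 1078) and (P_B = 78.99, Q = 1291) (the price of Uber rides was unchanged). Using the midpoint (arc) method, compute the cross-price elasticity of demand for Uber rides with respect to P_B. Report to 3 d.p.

ΔQ_A = 1291 − 1078 = 213; ΔP_B = 78.99 − 54.2 = 24.79.
Midpoints: Q̄_A = 1184.5, P̄_B = 66.59.
ε = (ΔQ_A/Q̄_A)/(ΔP_B/P̄_B) = (213/1184.5)/(24.79/66.59) ≈ 0.483.

0.483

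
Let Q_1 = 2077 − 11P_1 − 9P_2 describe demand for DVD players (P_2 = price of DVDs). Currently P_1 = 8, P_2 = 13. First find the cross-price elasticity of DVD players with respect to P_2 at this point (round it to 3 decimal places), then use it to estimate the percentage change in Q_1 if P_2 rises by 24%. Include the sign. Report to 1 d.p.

At P_1 = 8, P_2 = 13: Q_1 = 1872.
∂Q_1/∂P_2 = -9.
ε = (∂Q_1/∂P_2)(P_2/Q_1) = -9.0000 × 13/1872 ≈ -0.063.
%ΔQ_1 ≈ ε × %ΔP_2 = -0.063 × (24%) = -1.5%.

-1.5%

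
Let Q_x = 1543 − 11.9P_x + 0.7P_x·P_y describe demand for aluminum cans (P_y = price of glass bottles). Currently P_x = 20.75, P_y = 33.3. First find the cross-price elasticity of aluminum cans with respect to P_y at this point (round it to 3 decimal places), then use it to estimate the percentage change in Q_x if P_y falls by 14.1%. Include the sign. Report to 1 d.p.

At P_x = 20.75, P_y = 33.3: Q_x = 1779.757.
∂Q_x/∂P_y = 0.7P_x = 14.5250.
ε = (∂Q_x/∂P_y)(P_y/Q_x) = 14.5250 × 33.3/1779.757 ≈ 0.272.
%ΔQ_x ≈ ε × %ΔP_y = 0.272 × (-14.1%) = -3.8%.

-3.8%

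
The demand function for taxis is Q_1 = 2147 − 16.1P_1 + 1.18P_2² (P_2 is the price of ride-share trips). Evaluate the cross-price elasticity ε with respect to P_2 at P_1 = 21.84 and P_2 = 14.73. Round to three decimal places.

0.250

At P_1 = 21.84 and P_2 = 14.73: Q_1 = 2051.404.
∂Q_1/∂P_2 = 2.36P_2 = 2.36(14.73) = 34.7628.
ε = (∂Q_1/∂P_2)(P_2/Q_1) = 34.7628 × (14.73/2051.404) ≈ 0.250.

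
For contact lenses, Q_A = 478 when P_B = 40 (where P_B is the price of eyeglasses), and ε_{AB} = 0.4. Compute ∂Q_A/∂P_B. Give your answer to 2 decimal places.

4.78

ε = (∂Q_A/∂P_B)·(P_B/Q_A) ⇒ ∂Q_A/∂P_B = ε·Q_A/P_B = 0.4 × 478/40 ≈ 4.78.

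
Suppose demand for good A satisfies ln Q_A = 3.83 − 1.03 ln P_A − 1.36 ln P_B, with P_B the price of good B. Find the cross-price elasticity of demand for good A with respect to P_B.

In a log-linear (constant-elasticity) demand function, the coefficient on ln P_B is the cross-price elasticity.
ε = -1.36. Negative, so good A and good B are complements.

-1.36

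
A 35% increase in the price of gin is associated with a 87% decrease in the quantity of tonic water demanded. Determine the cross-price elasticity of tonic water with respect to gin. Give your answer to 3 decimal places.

ε = (%ΔQ of tonic water) / (%ΔP of gin) = (-87%) / (35%) ≈ -2.486.

-2.486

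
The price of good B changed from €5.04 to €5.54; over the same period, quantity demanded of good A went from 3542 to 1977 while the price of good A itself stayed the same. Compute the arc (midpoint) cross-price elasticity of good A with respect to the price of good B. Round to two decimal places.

-6.00

ΔQ_A = 1977 − 3542 = -1565; ΔP_B = 5.54 − 5.04 = 0.5.
Midpoints: Q̄_A = 2759.5, P̄_B = 5.29.
ε = (ΔQ_A/Q̄_A)/(ΔP_B/P̄_B) = (-1565/2759.5)/(0.5/5.29) ≈ -6.00.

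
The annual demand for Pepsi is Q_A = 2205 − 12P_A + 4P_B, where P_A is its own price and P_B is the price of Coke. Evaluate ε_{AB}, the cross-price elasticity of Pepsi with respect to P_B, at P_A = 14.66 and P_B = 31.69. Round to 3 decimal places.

At P_A = 14.66 and P_B = 31.69: Q_A = 2155.84.
∂Q_A/∂P_B = 4.
ε = (∂Q_A/∂P_B)(P_B/Q_A) = 4 × (31.69/2155.84) ≈ 0.059.

0.059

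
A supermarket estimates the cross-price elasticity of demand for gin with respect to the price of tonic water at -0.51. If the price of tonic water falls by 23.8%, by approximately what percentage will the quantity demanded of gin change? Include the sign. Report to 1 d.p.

%ΔQ ≈ ε × %ΔP of tonic water = -0.51 × (-23.8%) = 12.1%.

12.1%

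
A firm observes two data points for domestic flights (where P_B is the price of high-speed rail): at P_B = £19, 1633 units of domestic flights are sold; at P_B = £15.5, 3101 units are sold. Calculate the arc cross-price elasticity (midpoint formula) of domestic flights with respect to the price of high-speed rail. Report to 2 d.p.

-3.06

ΔQ_A = 3101 − 1633 = 1468; ΔP_B = 15.5 − 19 = -3.5.
Midpoints: Q̄_A = 2367.0, P̄_B = 17.25.
ε = (ΔQ_A/Q̄_A)/(ΔP_B/P̄_B) = (1468/2367.0)/(-3.5/17.25) ≈ -3.06.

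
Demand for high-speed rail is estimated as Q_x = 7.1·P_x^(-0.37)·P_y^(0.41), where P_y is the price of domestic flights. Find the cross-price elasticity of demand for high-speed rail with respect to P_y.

0.41

In a log-linear (constant-elasticity) demand function, the coefficient on the exponent of P_y is the cross-price elasticity.
ε = 0.41. Positive, so high-speed rail and domestic flights are substitutes.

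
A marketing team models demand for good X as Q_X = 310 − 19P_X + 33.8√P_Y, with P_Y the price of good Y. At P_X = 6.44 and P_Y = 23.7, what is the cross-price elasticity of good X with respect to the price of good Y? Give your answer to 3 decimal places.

At P_X = 6.44 and P_Y = 23.7: Q_X = 352.187.
∂Q_X/∂P_Y = 33.8/(2√P_Y) = 33.8/(2√23.7) = 3.4715.
ε = (∂Q_X/∂P_Y)(P_Y/Q_X) = 3.4715 × (23.7/352.187) ≈ 0.234.

0.234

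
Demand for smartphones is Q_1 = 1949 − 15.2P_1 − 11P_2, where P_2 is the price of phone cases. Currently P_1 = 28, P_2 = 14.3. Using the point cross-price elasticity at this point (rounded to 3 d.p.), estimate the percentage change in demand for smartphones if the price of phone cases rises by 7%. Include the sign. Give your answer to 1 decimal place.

At P_1 = 28, P_2 = 14.3: Q_1 = 1366.1.
∂Q_1/∂P_2 = -11.
ε = (∂Q_1/∂P_2)(P_2/Q_1) = -11.0000 × 14.3/1366.1 ≈ -0.115.
%ΔQ_1 ≈ ε × %ΔP_2 = -0.115 × (7%) = -0.8%.

-0.8%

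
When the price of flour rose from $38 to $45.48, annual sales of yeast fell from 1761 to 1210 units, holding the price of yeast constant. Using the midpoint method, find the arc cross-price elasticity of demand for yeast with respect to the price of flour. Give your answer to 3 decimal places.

-2.070

ΔQ_A = 1210 − 1761 = -551; ΔP_B = 45.48 − 38 = 7.48.
Midpoints: Q̄_A = 1485.5, P̄_B = 41.74.
ε = (ΔQ_A/Q̄_A)/(ΔP_B/P̄_B) = (-551/1485.5)/(7.48/41.74) ≈ -2.070.
ε < 0: yeast and flour are complements.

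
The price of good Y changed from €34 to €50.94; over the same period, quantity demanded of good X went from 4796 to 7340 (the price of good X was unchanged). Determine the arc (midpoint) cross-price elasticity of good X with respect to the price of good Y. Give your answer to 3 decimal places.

1.051

ΔQ_X = 7340 − 4796 = 2544; ΔP_Y = 50.94 − 34 = 16.94.
Midpoints: Q̄_X = 6068.0, P̄_Y = 42.47.
ε = (ΔQ_X/Q̄_X)/(ΔP_Y/P̄_Y) = (2544/6068.0)/(16.94/42.47) ≈ 1.051.
ε > 0: good X and good Y are substitutes.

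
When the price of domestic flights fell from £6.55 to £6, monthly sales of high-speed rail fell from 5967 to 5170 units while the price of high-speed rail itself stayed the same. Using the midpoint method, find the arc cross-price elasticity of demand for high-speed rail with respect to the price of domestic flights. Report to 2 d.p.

ΔQ_A = 5170 − 5967 = -797; ΔP_B = 6 − 6.55 = -0.55.
Midpoints: Q̄_A = 5568.5, P̄_B = 6.28.
ε = (ΔQ_A/Q̄_A)/(ΔP_B/P̄_B) = (-797/5568.5)/(-0.55/6.28) ≈ 1.63.

1.63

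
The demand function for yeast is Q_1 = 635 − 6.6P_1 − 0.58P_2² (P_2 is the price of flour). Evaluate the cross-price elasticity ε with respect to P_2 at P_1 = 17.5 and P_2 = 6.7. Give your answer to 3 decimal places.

-0.106

At P_1 = 17.5 and P_2 = 6.7: Q_1 = 493.464.
∂Q_1/∂P_2 = -1.16P_2 = -1.16(6.7) = -7.7720.
ε = (∂Q_1/∂P_2)(P_2/Q_1) = -7.7720 × (6.7/493.464) ≈ -0.106.
ε < 0: complements.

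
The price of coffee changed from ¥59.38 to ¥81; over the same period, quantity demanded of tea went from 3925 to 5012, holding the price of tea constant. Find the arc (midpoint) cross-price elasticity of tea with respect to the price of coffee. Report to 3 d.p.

0.790

ΔQ_A = 5012 − 3925 = 1087; ΔP_B = 81 − 59.38 = 21.62.
Midpoints: Q̄_A = 4468.5, P̄_B = 70.19.
ε = (ΔQ_A/Q̄_A)/(ΔP_B/P̄_B) = (1087/4468.5)/(21.62/70.19) ≈ 0.790.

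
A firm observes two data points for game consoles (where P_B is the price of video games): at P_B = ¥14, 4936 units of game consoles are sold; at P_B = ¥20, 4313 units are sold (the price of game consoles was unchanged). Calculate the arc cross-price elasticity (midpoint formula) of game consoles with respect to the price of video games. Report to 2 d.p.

-0.38

ΔQ_A = 4313 − 4936 = -623; ΔP_B = 20 − 14 = 6.
Midpoints: Q̄_A = 4624.5, P̄_B = 17.00.
ε = (ΔQ_A/Q̄_A)/(ΔP_B/P̄_B) = (-623/4624.5)/(6/17.00) ≈ -0.38.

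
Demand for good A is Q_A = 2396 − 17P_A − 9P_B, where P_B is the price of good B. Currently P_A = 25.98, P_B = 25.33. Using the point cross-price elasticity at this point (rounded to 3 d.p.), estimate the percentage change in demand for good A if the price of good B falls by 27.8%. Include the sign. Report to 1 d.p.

3.7%

At P_A = 25.98, P_B = 25.33: Q_A = 1726.37.
∂Q_A/∂P_B = -9.
ε = (∂Q_A/∂P_B)(P_B/Q_A) = -9.0000 × 25.33/1726.37 ≈ -0.132.
%ΔQ_A ≈ ε × %ΔP_B = -0.132 × (-27.8%) = 3.7%.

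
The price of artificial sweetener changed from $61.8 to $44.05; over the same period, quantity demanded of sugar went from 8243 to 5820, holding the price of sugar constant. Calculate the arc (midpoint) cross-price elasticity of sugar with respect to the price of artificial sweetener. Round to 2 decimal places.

1.03

ΔQ_A = 5820 − 8243 = -2423; ΔP_B = 44.05 − 61.8 = -17.75.
Midpoints: Q̄_A = 7031.5, P̄_B = 52.92.
ε = (ΔQ_A/Q̄_A)/(ΔP_B/P̄_B) = (-2423/7031.5)/(-17.75/52.92) ≈ 1.03.
ε > 0: sugar and artificial sweetener are substitutes.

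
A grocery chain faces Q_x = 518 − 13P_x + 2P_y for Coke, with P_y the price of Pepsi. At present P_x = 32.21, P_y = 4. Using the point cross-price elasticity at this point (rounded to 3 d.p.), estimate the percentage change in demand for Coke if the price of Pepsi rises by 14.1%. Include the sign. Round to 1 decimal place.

1.1%

At P_x = 32.21, P_y = 4: Q_x = 107.27.
∂Q_x/∂P_y = 2.
ε = (∂Q_x/∂P_y)(P_y/Q_x) = 2.0000 × 4/107.27 ≈ 0.075.
%ΔQ_x ≈ ε × %ΔP_y = 0.075 × (14.1%) = 1.1%.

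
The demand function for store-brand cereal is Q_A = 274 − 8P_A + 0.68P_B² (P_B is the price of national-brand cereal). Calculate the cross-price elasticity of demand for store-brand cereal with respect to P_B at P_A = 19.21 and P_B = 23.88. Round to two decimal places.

1.53

At P_A = 19.21 and P_B = 23.88: Q_A = 508.093.
∂Q_A/∂P_B = 1.36P_B = 1.36(23.88) = 32.4768.
ε = (∂Q_A/∂P_B)(P_B/Q_A) = 32.4768 × (23.88/508.093) ≈ 1.53.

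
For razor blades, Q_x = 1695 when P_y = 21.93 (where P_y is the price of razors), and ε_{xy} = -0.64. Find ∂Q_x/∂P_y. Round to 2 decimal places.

-49.47

ε = (∂Q_x/∂P_y)·(P_y/Q_x) ⇒ ∂Q_x/∂P_y = ε·Q_x/P_y = -0.64 × 1695/21.93 ≈ -49.47.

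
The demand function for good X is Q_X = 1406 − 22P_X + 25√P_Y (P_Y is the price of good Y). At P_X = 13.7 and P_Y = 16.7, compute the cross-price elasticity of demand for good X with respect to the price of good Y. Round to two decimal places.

At P_X = 13.7 and P_Y = 16.7: Q_X = 1206.764.
∂Q_X/∂P_Y = 25/(2√P_Y) = 25/(2√16.7) = 3.0588.
ε = (∂Q_X/∂P_Y)(P_Y/Q_X) = 3.0588 × (16.7/1206.764) ≈ 0.04.

0.04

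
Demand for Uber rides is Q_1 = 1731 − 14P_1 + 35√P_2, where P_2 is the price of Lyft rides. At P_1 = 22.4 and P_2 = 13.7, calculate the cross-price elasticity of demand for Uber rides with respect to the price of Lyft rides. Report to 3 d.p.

At P_1 = 22.4 and P_2 = 13.7: Q_1 = 1546.947.
∂Q_1/∂P_2 = 35/(2√P_2) = 35/(2√13.7) = 4.7280.
ε = (∂Q_1/∂P_2)(P_2/Q_1) = 4.7280 × (13.7/1546.947) ≈ 0.042.

0.042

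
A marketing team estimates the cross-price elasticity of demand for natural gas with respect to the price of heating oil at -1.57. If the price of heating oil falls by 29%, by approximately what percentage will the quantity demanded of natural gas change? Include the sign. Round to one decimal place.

45.5%

%ΔQ ≈ ε × %ΔP of heating oil = -1.57 × (-29%) = 45.5%.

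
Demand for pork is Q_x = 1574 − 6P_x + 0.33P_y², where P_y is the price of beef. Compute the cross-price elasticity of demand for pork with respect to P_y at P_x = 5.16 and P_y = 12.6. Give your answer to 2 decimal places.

At P_x = 5.16 and P_y = 12.6: Q_x = 1595.431.
∂Q_x/∂P_y = 0.66P_y = 0.66(12.6) = 8.3160.
ε = (∂Q_x/∂P_y)(P_y/Q_x) = 8.3160 × (12.6/1595.431) ≈ 0.07.

0.07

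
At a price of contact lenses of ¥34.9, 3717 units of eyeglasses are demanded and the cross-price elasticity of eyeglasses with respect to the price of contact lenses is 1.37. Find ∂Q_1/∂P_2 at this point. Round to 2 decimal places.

ε = (∂Q_1/∂P_2)·(P_2/Q_1) ⇒ ∂Q_1/∂P_2 = ε·Q_1/P_2 = 1.37 × 3717/34.9 ≈ 145.91.

145.91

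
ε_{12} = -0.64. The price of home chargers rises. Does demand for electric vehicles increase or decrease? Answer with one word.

ε < 0 and the price of home chargers rises, so the quantity of electric vehicles moves in the opposite direction: it decreases.

decrease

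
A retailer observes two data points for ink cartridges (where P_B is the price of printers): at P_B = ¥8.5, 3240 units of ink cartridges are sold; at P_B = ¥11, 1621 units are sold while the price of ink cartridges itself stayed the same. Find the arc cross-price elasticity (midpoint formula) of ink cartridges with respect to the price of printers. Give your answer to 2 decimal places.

-2.60

ΔQ_A = 1621 − 3240 = -1619; ΔP_B = 11 − 8.5 = 2.5.
Midpoints: Q̄_A = 2430.5, P̄_B = 9.75.
ε = (ΔQ_A/Q̄_A)/(ΔP_B/P̄_B) = (-1619/2430.5)/(2.5/9.75) ≈ -2.60.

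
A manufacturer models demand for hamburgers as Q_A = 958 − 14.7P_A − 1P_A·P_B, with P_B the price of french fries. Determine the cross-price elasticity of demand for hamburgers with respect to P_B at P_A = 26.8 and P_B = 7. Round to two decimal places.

At P_A = 26.8 and P_B = 7: Q_A = 376.44.
∂Q_A/∂P_B = -1P_A = -1(26.8) = -26.8000.
ε = (∂Q_A/∂P_B)(P_B/Q_A) = -26.8000 × (7/376.44) ≈ -0.50.
ε < 0: complements.

-0.50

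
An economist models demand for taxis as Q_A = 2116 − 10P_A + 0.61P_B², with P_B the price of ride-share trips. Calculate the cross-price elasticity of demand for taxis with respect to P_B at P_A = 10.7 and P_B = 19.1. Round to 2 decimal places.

At P_A = 10.7 and P_B = 19.1: Q_A = 2231.534.
∂Q_A/∂P_B = 1.22P_B = 1.22(19.1) = 23.3020.
ε = (∂Q_A/∂P_B)(P_B/Q_A) = 23.3020 × (19.1/2231.534) ≈ 0.20.
ε > 0: substitutes.

0.20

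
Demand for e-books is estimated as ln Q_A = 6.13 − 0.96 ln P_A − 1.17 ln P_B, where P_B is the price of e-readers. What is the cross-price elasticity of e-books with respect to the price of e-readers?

In a log-linear (constant-elasticity) demand function, the coefficient on ln P_B is the cross-price elasticity.
ε = -1.17. Negative, so e-books and e-readers are complements.

-1.17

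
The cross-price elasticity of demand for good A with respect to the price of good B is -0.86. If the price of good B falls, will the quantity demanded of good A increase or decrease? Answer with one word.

increase

ε < 0 and the price of good B falls, so the quantity of good A moves in the opposite direction: it increases.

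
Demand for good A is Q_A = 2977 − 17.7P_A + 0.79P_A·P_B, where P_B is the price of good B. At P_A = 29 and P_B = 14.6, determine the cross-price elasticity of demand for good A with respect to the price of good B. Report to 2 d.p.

0.12

At P_A = 29 and P_B = 14.6: Q_A = 2798.186.
∂Q_A/∂P_B = 0.79P_A = 0.79(29) = 22.9100.
ε = (∂Q_A/∂P_B)(P_B/Q_A) = 22.9100 × (14.6/2798.186) ≈ 0.12.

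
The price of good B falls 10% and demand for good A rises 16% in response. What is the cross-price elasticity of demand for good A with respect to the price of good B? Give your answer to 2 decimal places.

ε = (%ΔQ of good A) / (%ΔP of good B) = (16%) / (-10%) ≈ -1.60.
Negative cross-price elasticity: complements.

-1.60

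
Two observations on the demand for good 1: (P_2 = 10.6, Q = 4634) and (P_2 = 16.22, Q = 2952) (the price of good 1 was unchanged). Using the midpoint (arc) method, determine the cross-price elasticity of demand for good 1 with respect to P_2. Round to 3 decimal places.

ΔQ_1 = 2952 − 4634 = -1682; ΔP_2 = 16.22 − 10.6 = 5.62.
Midpoints: Q̄_1 = 3793.0, P̄_2 = 13.41.
ε = (ΔQ_1/Q̄_1)/(ΔP_2/P̄_2) = (-1682/3793.0)/(5.62/13.41) ≈ -1.058.
ε < 0: good 1 and good 2 are complements.

-1.058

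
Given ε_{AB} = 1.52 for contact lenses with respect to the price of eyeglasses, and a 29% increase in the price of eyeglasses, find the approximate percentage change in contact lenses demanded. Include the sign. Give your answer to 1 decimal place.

44.1%

%ΔQ ≈ ε × %ΔP of eyeglasses = 1.52 × (29%) = 44.1%.
Demand for contact lenses rises by about 44.1%.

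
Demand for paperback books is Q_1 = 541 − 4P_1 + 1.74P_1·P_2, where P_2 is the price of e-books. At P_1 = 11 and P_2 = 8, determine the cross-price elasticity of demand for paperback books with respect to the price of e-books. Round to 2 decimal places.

At P_1 = 11 and P_2 = 8: Q_1 = 650.12.
∂Q_1/∂P_2 = 1.74P_1 = 1.74(11) = 19.1400.
ε = (∂Q_1/∂P_2)(P_2/Q_1) = 19.1400 × (8/650.12) ≈ 0.24.
ε > 0: substitutes.

0.24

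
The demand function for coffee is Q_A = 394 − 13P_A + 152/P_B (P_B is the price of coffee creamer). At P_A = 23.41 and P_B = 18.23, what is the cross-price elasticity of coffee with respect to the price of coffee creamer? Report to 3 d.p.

-0.085

At P_A = 23.41 and P_B = 18.23: Q_A = 98.008.
∂Q_A/∂P_B = −152/P_B² = -0.4574.
ε = (∂Q_A/∂P_B)(P_B/Q_A) = -0.4574 × (18.23/98.008) ≈ -0.085.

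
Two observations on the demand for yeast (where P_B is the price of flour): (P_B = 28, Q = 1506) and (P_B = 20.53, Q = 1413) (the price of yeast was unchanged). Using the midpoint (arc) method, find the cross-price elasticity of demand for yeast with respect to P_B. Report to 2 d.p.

0.21

ΔQ_A = 1413 − 1506 = -93; ΔP_B = 20.53 − 28 = -7.47.
Midpoints: Q̄_A = 1459.5, P̄_B = 24.27.
ε = (ΔQ_A/Q̄_A)/(ΔP_B/P̄_B) = (-93/1459.5)/(-7.47/24.27) ≈ 0.21.
ε > 0: yeast and flour are substitutes.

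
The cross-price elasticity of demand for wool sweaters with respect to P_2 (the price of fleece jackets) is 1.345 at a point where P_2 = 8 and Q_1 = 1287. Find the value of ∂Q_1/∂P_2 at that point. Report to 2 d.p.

216.38

ε = (∂Q_1/∂P_2)·(P_2/Q_1) ⇒ ∂Q_1/∂P_2 = ε·Q_1/P_2 = 1.345 × 1287/8 ≈ 216.38.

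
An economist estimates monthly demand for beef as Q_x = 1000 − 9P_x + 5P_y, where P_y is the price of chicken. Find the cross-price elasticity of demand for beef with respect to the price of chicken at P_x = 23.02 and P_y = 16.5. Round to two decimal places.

At P_x = 23.02 and P_y = 16.5: Q_x = 875.32.
∂Q_x/∂P_y = 5.
ε = (∂Q_x/∂P_y)(P_y/Q_x) = 5 × (16.5/875.32) ≈ 0.09.

0.09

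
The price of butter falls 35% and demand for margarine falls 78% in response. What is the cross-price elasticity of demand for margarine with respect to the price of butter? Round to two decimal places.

ε = (%ΔQ of margarine) / (%ΔP of butter) = (-78%) / (-35%) ≈ 2.23.
Positive cross-price elasticity: substitutes.

2.23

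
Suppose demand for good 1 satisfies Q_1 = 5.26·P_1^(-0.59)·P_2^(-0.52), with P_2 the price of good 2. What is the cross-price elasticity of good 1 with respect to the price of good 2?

-0.52

In a log-linear (constant-elasticity) demand function, the coefficient on the exponent of P_2 is the cross-price elasticity.
ε = -0.52. Negative, so good 1 and good 2 are complements.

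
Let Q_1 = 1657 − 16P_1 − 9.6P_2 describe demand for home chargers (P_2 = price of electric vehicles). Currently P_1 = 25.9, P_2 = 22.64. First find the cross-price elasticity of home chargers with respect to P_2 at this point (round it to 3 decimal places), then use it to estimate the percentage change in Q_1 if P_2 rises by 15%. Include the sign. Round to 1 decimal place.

-3.2%

At P_1 = 25.9, P_2 = 22.64: Q_1 = 1025.256.
∂Q_1/∂P_2 = -9.6.
ε = (∂Q_1/∂P_2)(P_2/Q_1) = -9.6000 × 22.64/1025.256 ≈ -0.212.
%ΔQ_1 ≈ ε × %ΔP_2 = -0.212 × (15%) = -3.2%.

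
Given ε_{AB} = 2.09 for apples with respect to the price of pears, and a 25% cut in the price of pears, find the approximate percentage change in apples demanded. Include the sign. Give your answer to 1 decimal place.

%ΔQ ≈ ε × %ΔP of pears = 2.09 × (-25%) = -52.3%.
Demand for apples falls by about 52.3%.

-52.3%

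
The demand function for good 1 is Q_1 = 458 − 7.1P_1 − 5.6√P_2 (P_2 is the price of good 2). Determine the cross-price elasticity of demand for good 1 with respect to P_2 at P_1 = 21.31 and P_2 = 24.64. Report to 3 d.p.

At P_1 = 21.31 and P_2 = 24.64: Q_1 = 278.901.
∂Q_1/∂P_2 = -5.6/(2√P_2) = -5.6/(2√24.64) = -0.5641.
ε = (∂Q_1/∂P_2)(P_2/Q_1) = -0.5641 × (24.64/278.901) ≈ -0.050.
ε < 0: complements.

-0.050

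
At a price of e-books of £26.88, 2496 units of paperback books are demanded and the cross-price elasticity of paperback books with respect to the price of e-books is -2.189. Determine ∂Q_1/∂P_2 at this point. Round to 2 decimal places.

-203.26

ε = (∂Q_1/∂P_2)·(P_2/Q_1) ⇒ ∂Q_1/∂P_2 = ε·Q_1/P_2 = -2.189 × 2496/26.88 ≈ -203.26.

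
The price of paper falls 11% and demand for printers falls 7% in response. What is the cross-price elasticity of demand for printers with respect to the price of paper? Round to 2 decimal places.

0.64

ε = (%ΔQ of printers) / (%ΔP of paper) = (-7%) / (-11%) ≈ 0.64.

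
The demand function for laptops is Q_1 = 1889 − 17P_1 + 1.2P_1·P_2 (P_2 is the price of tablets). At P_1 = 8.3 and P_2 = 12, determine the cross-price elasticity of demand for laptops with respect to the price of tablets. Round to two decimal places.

At P_1 = 8.3 and P_2 = 12: Q_1 = 1867.42.
∂Q_1/∂P_2 = 1.2P_1 = 1.2(8.3) = 9.9600.
ε = (∂Q_1/∂P_2)(P_2/Q_1) = 9.9600 × (12/1867.42) ≈ 0.06.

0.06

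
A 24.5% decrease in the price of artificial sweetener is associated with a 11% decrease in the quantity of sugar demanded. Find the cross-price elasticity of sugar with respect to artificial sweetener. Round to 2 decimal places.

0.45

ε = (%ΔQ of sugar) / (%ΔP of artificial sweetener) = (-11%) / (-24.5%) ≈ 0.45.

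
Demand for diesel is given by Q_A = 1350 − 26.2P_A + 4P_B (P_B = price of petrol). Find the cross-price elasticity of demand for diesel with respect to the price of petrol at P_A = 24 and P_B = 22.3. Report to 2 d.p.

At P_A = 24 and P_B = 22.3: Q_A = 810.4.
∂Q_A/∂P_B = 4.
ε = (∂Q_A/∂P_B)(P_B/Q_A) = 4 × (22.3/810.4) ≈ 0.11.
Since ε > 0, diesel and petrol are substitutes.

0.11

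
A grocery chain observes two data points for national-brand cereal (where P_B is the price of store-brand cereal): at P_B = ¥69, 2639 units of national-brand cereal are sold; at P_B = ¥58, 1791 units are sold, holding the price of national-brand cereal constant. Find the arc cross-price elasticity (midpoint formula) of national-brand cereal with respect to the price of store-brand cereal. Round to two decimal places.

ΔQ_A = 1791 − 2639 = -848; ΔP_B = 58 − 69 = -11.
Midpoints: Q̄_A = 2215.0, P̄_B = 63.50.
ε = (ΔQ_A/Q̄_A)/(ΔP_B/P̄_B) = (-848/2215.0)/(-11/63.50) ≈ 2.21.

2.21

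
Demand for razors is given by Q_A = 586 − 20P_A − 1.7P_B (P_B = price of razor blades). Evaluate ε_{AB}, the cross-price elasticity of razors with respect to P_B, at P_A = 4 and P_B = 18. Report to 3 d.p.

At P_A = 4 and P_B = 18: Q_A = 475.4.
∂Q_A/∂P_B = -1.7.
ε = (∂Q_A/∂P_B)(P_B/Q_A) = -1.7 × (18/475.4) ≈ -0.064.

-0.064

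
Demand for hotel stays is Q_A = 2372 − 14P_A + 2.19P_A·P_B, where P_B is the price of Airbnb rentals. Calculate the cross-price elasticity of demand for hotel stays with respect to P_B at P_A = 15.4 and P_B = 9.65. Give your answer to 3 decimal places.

At P_A = 15.4 and P_B = 9.65: Q_A = 2481.856.
∂Q_A/∂P_B = 2.19P_A = 2.19(15.4) = 33.7260.
ε = (∂Q_A/∂P_B)(P_B/Q_A) = 33.7260 × (9.65/2481.856) ≈ 0.131.

0.131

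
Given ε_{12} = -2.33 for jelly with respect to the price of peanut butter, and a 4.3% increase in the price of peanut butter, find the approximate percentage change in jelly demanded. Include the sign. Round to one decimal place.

%ΔQ ≈ ε × %ΔP of peanut butter = -2.33 × (4.3%) = -10.0%.

-10.0%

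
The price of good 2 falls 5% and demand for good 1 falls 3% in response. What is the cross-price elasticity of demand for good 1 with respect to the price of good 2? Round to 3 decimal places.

ε = (%ΔQ of good 1) / (%ΔP of good 2) = (-3%) / (-5%) ≈ 0.600.

0.600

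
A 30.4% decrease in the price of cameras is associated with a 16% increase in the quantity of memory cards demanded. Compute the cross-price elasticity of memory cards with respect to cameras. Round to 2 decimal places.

ε = (%ΔQ of memory cards) / (%ΔP of cameras) = (16%) / (-30.4%) ≈ -0.53.
Negative cross-price elasticity: complements.

-0.53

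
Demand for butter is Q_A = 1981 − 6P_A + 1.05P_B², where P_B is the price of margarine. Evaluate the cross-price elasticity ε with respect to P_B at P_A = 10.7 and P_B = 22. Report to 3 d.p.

0.419

At P_A = 10.7 and P_B = 22: Q_A = 2425.
∂Q_A/∂P_B = 2.1P_B = 2.1(22) = 46.2000.
ε = (∂Q_A/∂P_B)(P_B/Q_A) = 46.2000 × (22/2425) ≈ 0.419.
ε > 0: substitutes.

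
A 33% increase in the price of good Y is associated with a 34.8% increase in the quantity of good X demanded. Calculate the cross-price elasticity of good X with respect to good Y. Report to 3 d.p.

ε = (%ΔQ of good X) / (%ΔP of good Y) = (34.8%) / (33%) ≈ 1.055.

1.055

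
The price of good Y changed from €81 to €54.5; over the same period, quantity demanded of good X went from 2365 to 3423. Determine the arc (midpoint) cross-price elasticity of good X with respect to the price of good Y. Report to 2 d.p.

-0.93

ΔQ_X = 3423 − 2365 = 1058; ΔP_Y = 54.5 − 81 = -26.5.
Midpoints: Q̄_X = 2894.0, P̄_Y = 67.75.
ε = (ΔQ_X/Q̄_X)/(ΔP_Y/P̄_Y) = (1058/2894.0)/(-26.5/67.75) ≈ -0.93.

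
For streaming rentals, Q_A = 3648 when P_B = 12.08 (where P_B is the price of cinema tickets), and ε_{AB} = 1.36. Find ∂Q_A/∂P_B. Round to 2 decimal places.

410.70

ε = (∂Q_A/∂P_B)·(P_B/Q_A) ⇒ ∂Q_A/∂P_B = ε·Q_A/P_B = 1.36 × 3648/12.08 ≈ 410.70.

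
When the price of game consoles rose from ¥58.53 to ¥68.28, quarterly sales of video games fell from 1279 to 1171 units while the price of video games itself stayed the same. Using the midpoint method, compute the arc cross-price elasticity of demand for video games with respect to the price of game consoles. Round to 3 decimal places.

ΔQ_A = 1171 − 1279 = -108; ΔP_B = 68.28 − 58.53 = 9.75.
Midpoints: Q̄_A = 1225.0, P̄_B = 63.41.
ε = (ΔQ_A/Q̄_A)/(ΔP_B/P̄_B) = (-108/1225.0)/(9.75/63.41) ≈ -0.573.

-0.573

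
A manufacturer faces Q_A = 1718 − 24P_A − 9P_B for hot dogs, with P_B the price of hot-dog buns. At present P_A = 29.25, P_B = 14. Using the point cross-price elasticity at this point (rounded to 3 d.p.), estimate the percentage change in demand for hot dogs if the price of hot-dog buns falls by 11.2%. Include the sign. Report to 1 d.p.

At P_A = 29.25, P_B = 14: Q_A = 890.
∂Q_A/∂P_B = -9.
ε = (∂Q_A/∂P_B)(P_B/Q_A) = -9.0000 × 14/890 ≈ -0.142.
%ΔQ_A ≈ ε × %ΔP_B = -0.142 × (-11.2%) = 1.6%.

1.6%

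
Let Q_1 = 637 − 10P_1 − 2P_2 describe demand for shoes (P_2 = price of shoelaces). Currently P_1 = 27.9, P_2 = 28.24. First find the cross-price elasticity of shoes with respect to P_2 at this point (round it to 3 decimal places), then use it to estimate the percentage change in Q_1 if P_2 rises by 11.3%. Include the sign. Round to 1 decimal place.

At P_1 = 27.9, P_2 = 28.24: Q_1 = 301.52.
∂Q_1/∂P_2 = -2.
ε = (∂Q_1/∂P_2)(P_2/Q_1) = -2.0000 × 28.24/301.52 ≈ -0.187.
%ΔQ_1 ≈ ε × %ΔP_2 = -0.187 × (11.3%) = -2.1%.

-2.1%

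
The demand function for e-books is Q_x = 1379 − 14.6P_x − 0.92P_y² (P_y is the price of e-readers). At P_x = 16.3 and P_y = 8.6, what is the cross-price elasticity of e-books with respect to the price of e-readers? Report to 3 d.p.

-0.127

At P_x = 16.3 and P_y = 8.6: Q_x = 1072.977.
∂Q_x/∂P_y = -1.84P_y = -1.84(8.6) = -15.8240.
ε = (∂Q_x/∂P_y)(P_y/Q_x) = -15.8240 × (8.6/1072.977) ≈ -0.127.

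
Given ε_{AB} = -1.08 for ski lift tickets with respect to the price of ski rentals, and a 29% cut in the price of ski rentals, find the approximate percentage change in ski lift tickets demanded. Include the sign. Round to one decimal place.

%ΔQ ≈ ε × %ΔP of ski rentals = -1.08 × (-29%) = 31.3%.
Demand for ski lift tickets rises by about 31.3%.

31.3%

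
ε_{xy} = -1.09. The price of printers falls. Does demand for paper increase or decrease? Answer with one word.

ε < 0 and the price of printers falls, so the quantity of paper moves in the opposite direction: it increases.

increase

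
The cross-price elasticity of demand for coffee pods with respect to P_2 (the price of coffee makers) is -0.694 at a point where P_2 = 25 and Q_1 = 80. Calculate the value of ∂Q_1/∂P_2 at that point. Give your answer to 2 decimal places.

-2.22

ε = (∂Q_1/∂P_2)·(P_2/Q_1) ⇒ ∂Q_1/∂P_2 = ε·Q_1/P_2 = -0.694 × 80/25 ≈ -2.22.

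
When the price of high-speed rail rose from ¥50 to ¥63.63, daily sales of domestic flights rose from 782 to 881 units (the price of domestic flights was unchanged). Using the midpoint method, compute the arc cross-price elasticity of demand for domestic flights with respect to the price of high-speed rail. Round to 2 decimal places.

0.50

ΔQ_A = 881 − 782 = 99; ΔP_B = 63.63 − 50 = 13.63.
Midpoints: Q̄_A = 831.5, P̄_B = 56.81.
ε = (ΔQ_A/Q̄_A)/(ΔP_B/P̄_B) = (99/831.5)/(13.63/56.81) ≈ 0.50.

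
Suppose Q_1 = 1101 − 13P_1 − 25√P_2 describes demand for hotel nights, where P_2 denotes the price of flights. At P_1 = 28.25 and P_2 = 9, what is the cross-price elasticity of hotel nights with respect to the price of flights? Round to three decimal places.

-0.057

At P_1 = 28.25 and P_2 = 9: Q_1 = 658.75.
∂Q_1/∂P_2 = -25/(2√P_2) = -25/(2√9) = -4.1667.
ε = (∂Q_1/∂P_2)(P_2/Q_1) = -4.1667 × (9/658.75) ≈ -0.057.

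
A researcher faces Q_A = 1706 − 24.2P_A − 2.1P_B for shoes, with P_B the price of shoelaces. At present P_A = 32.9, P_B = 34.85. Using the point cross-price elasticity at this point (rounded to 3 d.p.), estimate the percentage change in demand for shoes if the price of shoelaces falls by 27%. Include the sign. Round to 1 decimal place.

2.3%

At P_A = 32.9, P_B = 34.85: Q_A = 836.635.
∂Q_A/∂P_B = -2.1.
ε = (∂Q_A/∂P_B)(P_B/Q_A) = -2.1000 × 34.85/836.635 ≈ -0.087.
%ΔQ_A ≈ ε × %ΔP_B = -0.087 × (-27%) = 2.3%.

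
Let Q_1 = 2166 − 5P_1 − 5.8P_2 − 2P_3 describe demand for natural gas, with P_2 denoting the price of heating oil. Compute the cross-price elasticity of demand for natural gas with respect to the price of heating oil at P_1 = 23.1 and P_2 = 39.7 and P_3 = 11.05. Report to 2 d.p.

At P_1 = 23.1 and P_2 = 39.7 and P_3 = 11.05: Q_1 = 1798.14.
∂Q_1/∂P_2 = -5.8.
ε = (∂Q_1/∂P_2)(P_2/Q_1) = -5.8 × (39.7/1798.14) ≈ -0.13.

-0.13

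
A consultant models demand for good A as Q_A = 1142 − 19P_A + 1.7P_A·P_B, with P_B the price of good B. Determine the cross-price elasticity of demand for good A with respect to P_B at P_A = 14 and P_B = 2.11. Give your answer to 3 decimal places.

At P_A = 14 and P_B = 2.11: Q_A = 926.218.
∂Q_A/∂P_B = 1.7P_A = 1.7(14) = 23.8000.
ε = (∂Q_A/∂P_B)(P_B/Q_A) = 23.8000 × (2.11/926.218) ≈ 0.054.

0.054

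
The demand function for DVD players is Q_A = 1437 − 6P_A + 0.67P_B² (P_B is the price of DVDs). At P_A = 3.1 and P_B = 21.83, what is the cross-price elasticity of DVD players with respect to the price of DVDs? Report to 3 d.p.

0.367

At P_A = 3.1 and P_B = 21.83: Q_A = 1737.688.
∂Q_A/∂P_B = 1.34P_B = 1.34(21.83) = 29.2522.
ε = (∂Q_A/∂P_B)(P_B/Q_A) = 29.2522 × (21.83/1737.688) ≈ 0.367.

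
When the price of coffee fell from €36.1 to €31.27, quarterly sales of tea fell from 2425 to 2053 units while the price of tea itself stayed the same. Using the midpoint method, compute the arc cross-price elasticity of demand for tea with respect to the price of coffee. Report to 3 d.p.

1.159

ΔQ_A = 2053 − 2425 = -372; ΔP_B = 31.27 − 36.1 = -4.83.
Midpoints: Q̄_A = 2239.0, P̄_B = 33.69.
ε = (ΔQ_A/Q̄_A)/(ΔP_B/P̄_B) = (-372/2239.0)/(-4.83/33.69) ≈ 1.159.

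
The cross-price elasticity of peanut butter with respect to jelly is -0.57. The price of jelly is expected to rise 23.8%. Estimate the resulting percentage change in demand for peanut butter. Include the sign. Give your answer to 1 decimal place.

-13.6%

%ΔQ ≈ ε × %ΔP of jelly = -0.57 × (23.8%) = -13.6%.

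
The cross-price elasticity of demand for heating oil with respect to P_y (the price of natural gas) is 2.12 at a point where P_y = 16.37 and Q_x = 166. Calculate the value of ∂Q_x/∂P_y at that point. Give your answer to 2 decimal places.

21.50

ε = (∂Q_x/∂P_y)·(P_y/Q_x) ⇒ ∂Q_x/∂P_y = ε·Q_x/P_y = 2.12 × 166/16.37 ≈ 21.50.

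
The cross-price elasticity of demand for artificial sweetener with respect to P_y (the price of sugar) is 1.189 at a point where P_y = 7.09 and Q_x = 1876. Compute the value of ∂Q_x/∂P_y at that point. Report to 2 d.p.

314.61

ε = (∂Q_x/∂P_y)·(P_y/Q_x) ⇒ ∂Q_x/∂P_y = ε·Q_x/P_y = 1.189 × 1876/7.09 ≈ 314.61.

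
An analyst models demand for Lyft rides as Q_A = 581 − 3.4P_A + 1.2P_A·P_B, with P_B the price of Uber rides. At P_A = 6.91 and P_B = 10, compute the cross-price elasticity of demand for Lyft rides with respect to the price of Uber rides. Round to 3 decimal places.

At P_A = 6.91 and P_B = 10: Q_A = 640.426.
∂Q_A/∂P_B = 1.2P_A = 1.2(6.91) = 8.2920.
ε = (∂Q_A/∂P_B)(P_B/Q_A) = 8.2920 × (10/640.426) ≈ 0.129.

0.129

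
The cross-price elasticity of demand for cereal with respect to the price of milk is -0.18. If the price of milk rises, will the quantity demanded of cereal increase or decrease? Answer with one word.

decrease

ε < 0 and the price of milk rises, so the quantity of cereal moves in the opposite direction: it decreases.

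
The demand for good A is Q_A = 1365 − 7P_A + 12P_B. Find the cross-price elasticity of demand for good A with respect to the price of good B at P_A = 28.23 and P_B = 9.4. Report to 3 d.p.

At P_A = 28.23 and P_B = 9.4: Q_A = 1280.19.
∂Q_A/∂P_B = 12.
ε = (∂Q_A/∂P_B)(P_B/Q_A) = 12 × (9.4/1280.19) ≈ 0.088.

0.088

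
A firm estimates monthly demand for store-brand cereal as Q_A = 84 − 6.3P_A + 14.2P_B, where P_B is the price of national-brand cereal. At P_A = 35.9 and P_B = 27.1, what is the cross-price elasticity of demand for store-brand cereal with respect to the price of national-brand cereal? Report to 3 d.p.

1.586

At P_A = 35.9 and P_B = 27.1: Q_A = 242.65.
∂Q_A/∂P_B = 14.2.
ε = (∂Q_A/∂P_B)(P_B/Q_A) = 14.2 × (27.1/242.65) ≈ 1.586.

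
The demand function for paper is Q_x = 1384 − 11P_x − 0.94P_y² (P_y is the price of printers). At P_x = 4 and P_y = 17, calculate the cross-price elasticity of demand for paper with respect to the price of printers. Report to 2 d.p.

-0.51

At P_x = 4 and P_y = 17: Q_x = 1068.34.
∂Q_x/∂P_y = -1.88P_y = -1.88(17) = -31.9600.
ε = (∂Q_x/∂P_y)(P_y/Q_x) = -31.9600 × (17/1068.34) ≈ -0.51.
ε < 0: complements.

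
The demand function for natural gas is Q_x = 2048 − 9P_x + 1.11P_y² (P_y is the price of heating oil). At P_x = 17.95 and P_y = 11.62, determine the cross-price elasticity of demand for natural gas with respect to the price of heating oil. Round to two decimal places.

0.15

At P_x = 17.95 and P_y = 11.62: Q_x = 2036.327.
∂Q_x/∂P_y = 2.22P_y = 2.22(11.62) = 25.7964.
ε = (∂Q_x/∂P_y)(P_y/Q_x) = 25.7964 × (11.62/2036.327) ≈ 0.15.
ε > 0: substitutes.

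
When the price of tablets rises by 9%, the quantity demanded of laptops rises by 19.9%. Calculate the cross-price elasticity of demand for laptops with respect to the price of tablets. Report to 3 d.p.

ε = (%ΔQ of laptops) / (%ΔP of tablets) = (19.9%) / (9%) ≈ 2.211.
Positive cross-price elasticity: substitutes.

2.211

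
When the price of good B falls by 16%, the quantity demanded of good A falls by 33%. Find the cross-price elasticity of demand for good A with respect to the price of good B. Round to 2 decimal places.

ε = (%ΔQ of good A) / (%ΔP of good B) = (-33%) / (-16%) ≈ 2.06.
Positive cross-price elasticity: substitutes.

2.06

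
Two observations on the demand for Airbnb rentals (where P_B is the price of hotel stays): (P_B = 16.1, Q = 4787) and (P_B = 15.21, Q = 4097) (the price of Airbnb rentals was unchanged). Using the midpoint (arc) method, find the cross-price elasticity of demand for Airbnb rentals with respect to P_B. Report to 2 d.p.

2.73

ΔQ_A = 4097 − 4787 = -690; ΔP_B = 15.21 − 16.1 = -0.89.
Midpoints: Q̄_A = 4442.0, P̄_B = 15.66.
ε = (ΔQ_A/Q̄_A)/(ΔP_B/P̄_B) = (-690/4442.0)/(-0.89/15.66) ≈ 2.73.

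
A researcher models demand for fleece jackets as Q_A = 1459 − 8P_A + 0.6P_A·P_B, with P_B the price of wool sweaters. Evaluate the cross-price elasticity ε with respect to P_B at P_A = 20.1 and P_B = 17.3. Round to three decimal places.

0.138

At P_A = 20.1 and P_B = 17.3: Q_A = 1506.838.
∂Q_A/∂P_B = 0.6P_A = 0.6(20.1) = 12.0600.
ε = (∂Q_A/∂P_B)(P_B/Q_A) = 12.0600 × (17.3/1506.838) ≈ 0.138.
ε > 0: substitutes.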